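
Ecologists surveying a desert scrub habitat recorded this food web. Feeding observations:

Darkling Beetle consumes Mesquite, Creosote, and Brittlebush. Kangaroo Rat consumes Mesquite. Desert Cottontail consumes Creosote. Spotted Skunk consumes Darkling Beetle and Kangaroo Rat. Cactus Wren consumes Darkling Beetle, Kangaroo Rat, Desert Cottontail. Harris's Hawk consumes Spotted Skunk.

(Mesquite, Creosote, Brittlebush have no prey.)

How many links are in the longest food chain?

One longest chain: Mesquite → Kangaroo Rat → Spotted Skunk → Harris's Hawk.
It has 4 species and 3 links.

3 links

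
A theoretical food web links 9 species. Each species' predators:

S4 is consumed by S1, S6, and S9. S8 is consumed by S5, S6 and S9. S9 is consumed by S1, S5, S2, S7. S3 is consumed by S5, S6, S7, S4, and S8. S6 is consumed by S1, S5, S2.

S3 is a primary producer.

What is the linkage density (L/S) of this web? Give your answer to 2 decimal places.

There are L = 18 links among S = 9 species.
L/S = 18/9 = 2.0000 ≈ 2.00.

L/S = 2.00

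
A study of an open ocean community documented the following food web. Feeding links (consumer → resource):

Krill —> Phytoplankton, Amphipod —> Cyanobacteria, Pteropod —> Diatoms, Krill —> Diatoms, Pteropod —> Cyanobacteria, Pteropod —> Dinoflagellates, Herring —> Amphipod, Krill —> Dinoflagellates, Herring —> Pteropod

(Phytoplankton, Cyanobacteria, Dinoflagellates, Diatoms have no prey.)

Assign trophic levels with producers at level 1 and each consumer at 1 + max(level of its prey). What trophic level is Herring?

Cyanobacteria is a producer → level 1.
Amphipod eats Cyanobacteria → level 2.
Herring eats Amphipod (level 2); other prey at levels: Pteropod 2 → level 3.

Trophic level 3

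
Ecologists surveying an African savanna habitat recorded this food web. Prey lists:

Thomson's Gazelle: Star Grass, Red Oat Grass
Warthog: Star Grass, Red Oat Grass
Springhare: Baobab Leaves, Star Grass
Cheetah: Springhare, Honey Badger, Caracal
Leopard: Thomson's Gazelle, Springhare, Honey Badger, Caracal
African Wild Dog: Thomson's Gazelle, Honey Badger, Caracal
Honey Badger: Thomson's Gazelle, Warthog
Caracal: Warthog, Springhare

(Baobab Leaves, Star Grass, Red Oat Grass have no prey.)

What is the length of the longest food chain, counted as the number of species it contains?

4 species

One longest chain: Star Grass → Thomson's Gazelle → Honey Badger → Leopard.
It has 4 species and 3 links.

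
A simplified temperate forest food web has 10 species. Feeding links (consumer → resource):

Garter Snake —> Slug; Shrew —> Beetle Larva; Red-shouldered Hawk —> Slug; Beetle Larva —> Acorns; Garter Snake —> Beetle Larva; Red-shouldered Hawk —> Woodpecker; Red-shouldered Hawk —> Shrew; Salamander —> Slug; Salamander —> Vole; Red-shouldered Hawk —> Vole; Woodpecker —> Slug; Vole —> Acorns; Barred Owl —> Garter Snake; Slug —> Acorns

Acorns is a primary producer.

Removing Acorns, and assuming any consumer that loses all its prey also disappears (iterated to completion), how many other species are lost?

9

Remove Acorns.
Round 1: Vole (all prey gone), Slug (all prey gone), Beetle Larva (all prey gone) → extinct.
Round 2: Shrew (all prey gone), Woodpecker (all prey gone), Salamander (all prey gone), Garter Snake (all prey gone) → extinct.
Round 3: Red-shouldered Hawk (all prey gone), Barred Owl (all prey gone) → extinct.
No further losses. Total secondary extinctions: 9.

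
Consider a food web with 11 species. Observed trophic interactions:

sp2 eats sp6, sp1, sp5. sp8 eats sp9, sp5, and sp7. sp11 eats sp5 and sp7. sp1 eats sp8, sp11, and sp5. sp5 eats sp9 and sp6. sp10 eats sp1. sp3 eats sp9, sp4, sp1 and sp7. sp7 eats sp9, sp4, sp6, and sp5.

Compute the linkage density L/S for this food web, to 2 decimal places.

There are L = 22 links among S = 11 species.
L/S = 22/11 = 2.0000 ≈ 2.00.

L/S = 2.00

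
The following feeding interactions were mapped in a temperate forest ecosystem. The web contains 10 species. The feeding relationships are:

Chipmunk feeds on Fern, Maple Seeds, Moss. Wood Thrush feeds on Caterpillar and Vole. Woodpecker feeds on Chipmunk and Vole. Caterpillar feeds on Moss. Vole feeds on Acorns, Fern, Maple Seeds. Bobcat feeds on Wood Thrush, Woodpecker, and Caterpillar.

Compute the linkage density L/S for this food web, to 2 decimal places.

L/S = 1.40

There are L = 14 links among S = 10 species.
L/S = 14/10 = 1.4000 ≈ 1.40.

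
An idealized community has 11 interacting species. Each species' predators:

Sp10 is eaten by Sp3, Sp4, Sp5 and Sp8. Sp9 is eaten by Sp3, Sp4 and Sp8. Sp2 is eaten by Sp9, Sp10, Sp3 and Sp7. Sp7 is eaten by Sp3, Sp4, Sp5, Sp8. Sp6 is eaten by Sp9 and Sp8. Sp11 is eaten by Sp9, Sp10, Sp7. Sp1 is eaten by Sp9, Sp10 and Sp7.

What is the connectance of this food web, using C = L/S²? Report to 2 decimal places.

The web has S = 11 species and L = 23 feeding links.
C = L / S² = 23 / 121 = 0.1901 ≈ 0.19.

C = 0.19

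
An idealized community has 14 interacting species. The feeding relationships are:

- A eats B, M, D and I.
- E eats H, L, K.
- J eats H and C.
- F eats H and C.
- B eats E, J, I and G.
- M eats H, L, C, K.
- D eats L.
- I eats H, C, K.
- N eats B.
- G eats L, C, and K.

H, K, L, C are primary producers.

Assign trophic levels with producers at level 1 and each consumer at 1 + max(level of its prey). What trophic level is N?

Trophic level 4

H is a producer → level 1.
I eats H (level 1); other prey at levels: K 1, C 1 → level 2.
B eats I (level 2); other prey at levels: E 2, G 2, J 2 → level 3.
N eats B → level 4.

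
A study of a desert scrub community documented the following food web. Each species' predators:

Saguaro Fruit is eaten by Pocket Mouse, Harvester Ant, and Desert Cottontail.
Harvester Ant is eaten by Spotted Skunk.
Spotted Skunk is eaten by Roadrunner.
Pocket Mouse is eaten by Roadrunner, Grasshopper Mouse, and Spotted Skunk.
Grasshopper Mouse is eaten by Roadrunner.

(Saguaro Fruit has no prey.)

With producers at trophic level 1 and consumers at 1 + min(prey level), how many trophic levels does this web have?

Producers (level 1): Saguaro Fruit.
Following each consumer down to its lowest-level prey: Saguaro Fruit → Pocket Mouse → Roadrunner (levels 1 through 3).
All prey of Roadrunner (Pocket Mouse 2, Spotted Skunk 3, Grasshopper Mouse 3) are at level 2 or above, so Roadrunner is at level 1 + 2 = 3.
Every consumer has at least one prey at level 2 or below, so none exceeds level 3.

3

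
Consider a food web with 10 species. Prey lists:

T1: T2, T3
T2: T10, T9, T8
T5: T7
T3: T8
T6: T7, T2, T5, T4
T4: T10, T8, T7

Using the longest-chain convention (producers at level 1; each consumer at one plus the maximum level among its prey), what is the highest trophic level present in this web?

3

Producers (level 1): T10, T9, T8, T7.
T10 → T2 → T1 gives T1 level 3.
No species has a prey at level 3, so no species reaches level 4.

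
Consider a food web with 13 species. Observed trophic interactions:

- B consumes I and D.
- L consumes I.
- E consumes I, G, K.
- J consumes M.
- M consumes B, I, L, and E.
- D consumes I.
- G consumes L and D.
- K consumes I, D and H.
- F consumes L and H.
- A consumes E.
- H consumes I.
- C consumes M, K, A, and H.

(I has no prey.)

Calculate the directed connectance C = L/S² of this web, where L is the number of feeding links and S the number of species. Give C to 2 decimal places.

C = 0.15

The web has S = 13 species and L = 25 feeding links.
C = L / S² = 25 / 169 = 0.1479 ≈ 0.15.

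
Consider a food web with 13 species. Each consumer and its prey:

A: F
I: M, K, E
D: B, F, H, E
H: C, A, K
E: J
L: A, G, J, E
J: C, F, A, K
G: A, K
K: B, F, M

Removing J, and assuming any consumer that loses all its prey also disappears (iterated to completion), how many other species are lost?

Remove J.
Round 1: E (all prey gone) → extinct.
No further losses. Total secondary extinctions: 1.

1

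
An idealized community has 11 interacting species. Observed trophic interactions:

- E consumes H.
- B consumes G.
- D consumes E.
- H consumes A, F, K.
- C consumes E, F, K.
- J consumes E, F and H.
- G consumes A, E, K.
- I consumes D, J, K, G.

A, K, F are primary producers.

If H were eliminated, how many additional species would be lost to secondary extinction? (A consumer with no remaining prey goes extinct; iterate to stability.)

Remove H.
Round 1: E (all prey gone) → extinct.
Round 2: D (all prey gone) → extinct.
No further losses. Total secondary extinctions: 2.

2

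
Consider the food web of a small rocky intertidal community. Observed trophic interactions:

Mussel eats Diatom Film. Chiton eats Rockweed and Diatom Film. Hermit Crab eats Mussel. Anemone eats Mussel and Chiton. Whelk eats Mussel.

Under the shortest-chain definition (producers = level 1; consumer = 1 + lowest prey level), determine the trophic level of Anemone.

Rockweed is a producer → level 1.
Chiton eats Rockweed → level 2.
Anemone eats Chiton → level 3.
No prey of Anemone is below level 2, so 3 is the minimum.

Trophic level 3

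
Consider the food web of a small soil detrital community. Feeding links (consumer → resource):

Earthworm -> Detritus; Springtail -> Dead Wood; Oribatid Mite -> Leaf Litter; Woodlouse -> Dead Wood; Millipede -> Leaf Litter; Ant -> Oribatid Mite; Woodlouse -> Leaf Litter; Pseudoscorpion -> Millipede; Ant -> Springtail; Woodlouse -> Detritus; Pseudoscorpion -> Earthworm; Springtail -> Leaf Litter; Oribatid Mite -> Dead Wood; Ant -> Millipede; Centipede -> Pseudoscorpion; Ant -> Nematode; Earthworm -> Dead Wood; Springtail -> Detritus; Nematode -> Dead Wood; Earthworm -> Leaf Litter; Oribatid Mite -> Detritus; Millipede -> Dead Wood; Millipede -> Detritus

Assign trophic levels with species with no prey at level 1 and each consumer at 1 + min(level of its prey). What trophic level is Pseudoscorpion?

Leaf Litter has no prey (basal) → level 1.
Earthworm eats Leaf Litter → level 2.
Pseudoscorpion eats Earthworm → level 3.
No prey of Pseudoscorpion is below level 2, so 3 is the minimum.

Trophic level 3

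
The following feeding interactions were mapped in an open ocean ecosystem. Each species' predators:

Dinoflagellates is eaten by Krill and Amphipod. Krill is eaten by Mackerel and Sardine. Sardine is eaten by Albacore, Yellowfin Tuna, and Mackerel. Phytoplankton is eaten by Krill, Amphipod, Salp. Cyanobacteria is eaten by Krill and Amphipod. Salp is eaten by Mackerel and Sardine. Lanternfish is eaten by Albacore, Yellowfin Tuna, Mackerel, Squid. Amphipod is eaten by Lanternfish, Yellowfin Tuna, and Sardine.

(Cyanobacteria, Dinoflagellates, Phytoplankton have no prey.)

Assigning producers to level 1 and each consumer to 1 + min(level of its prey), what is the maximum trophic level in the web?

Producers (level 1): Cyanobacteria, Dinoflagellates, Phytoplankton.
Following each consumer down to its lowest-level prey: Cyanobacteria → Amphipod → Lanternfish → Squid (levels 1 through 4).
All prey of Squid (Lanternfish 3) are at level 3 or above, so Squid is at level 1 + 3 = 4.
Every consumer has at least one prey at level 3 or below, so none exceeds level 4.

4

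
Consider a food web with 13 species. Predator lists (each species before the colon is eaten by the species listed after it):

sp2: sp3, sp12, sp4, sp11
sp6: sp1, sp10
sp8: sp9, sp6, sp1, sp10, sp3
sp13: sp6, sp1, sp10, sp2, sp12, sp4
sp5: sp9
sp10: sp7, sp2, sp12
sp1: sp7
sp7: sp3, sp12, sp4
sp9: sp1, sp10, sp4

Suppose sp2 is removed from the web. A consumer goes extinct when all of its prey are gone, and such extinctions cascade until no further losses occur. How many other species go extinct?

1

Remove sp2.
Round 1: sp11 (all prey gone) → extinct.
No further losses. Total secondary extinctions: 1.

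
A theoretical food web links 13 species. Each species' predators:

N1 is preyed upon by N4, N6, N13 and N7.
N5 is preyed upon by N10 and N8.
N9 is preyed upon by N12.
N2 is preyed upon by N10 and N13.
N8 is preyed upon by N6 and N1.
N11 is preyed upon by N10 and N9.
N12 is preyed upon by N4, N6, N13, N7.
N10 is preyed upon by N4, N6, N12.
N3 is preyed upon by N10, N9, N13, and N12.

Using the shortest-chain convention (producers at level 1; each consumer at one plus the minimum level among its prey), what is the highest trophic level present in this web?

3

Producers (level 1): N2, N5, N3, N11.
Following each consumer down to its lowest-level prey: N3 → N12 → N4 (levels 1 through 3).
All prey of N4 (N12 2, N10 2, N1 3) are at level 2 or above, so N4 is at level 1 + 2 = 3.
Every consumer has at least one prey at level 2 or below, so none exceeds level 3.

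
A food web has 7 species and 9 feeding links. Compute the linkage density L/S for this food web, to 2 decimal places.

There are L = 9 links among S = 7 species.
L/S = 9/7 = 1.2857 ≈ 1.29.

L/S = 1.29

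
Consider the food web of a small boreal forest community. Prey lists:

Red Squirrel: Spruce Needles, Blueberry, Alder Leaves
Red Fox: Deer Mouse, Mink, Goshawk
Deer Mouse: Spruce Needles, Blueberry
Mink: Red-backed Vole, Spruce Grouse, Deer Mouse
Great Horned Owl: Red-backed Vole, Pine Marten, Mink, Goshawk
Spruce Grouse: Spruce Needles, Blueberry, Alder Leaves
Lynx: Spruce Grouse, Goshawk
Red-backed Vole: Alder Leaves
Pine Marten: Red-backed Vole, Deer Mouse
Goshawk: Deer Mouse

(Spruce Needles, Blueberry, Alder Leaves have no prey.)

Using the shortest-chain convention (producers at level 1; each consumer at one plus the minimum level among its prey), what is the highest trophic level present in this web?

3

Producers (level 1): Spruce Needles, Blueberry, Alder Leaves.
Following each consumer down to its lowest-level prey: Alder Leaves → Red-backed Vole → Mink (levels 1 through 3).
All prey of Mink (Red-backed Vole 2, Spruce Grouse 2, Deer Mouse 2) are at level 2 or above, so Mink is at level 1 + 2 = 3.
Every consumer has at least one prey at level 2 or below, so none exceeds level 3.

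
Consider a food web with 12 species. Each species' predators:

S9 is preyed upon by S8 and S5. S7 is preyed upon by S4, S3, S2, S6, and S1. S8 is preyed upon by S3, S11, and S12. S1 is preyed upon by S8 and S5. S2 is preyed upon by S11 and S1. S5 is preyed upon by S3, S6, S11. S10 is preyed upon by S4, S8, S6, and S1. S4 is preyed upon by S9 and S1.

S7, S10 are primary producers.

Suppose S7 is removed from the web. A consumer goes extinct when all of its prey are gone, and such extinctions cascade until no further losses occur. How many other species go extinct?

Remove S7.
Round 1: S2 (all prey gone) → extinct.
No further losses. Total secondary extinctions: 1.

1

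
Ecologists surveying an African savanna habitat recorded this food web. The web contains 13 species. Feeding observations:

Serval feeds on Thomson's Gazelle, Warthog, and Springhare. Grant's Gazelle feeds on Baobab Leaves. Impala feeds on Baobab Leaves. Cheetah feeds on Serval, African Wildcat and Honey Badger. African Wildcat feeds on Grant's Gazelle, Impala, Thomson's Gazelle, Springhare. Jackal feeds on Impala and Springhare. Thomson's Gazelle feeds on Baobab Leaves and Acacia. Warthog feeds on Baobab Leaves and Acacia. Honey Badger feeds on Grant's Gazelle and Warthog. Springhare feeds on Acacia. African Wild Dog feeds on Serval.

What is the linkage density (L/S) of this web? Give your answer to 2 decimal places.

L/S = 1.69

There are L = 22 links among S = 13 species.
L/S = 22/13 = 1.6923 ≈ 1.69.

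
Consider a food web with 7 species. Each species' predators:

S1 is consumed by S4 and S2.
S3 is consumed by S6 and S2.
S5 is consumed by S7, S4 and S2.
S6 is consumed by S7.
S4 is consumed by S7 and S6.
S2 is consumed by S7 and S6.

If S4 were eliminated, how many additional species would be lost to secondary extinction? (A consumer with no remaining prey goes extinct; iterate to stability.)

Remove S4.
Every predator of it retains at least one other prey: S6 still has S3, S2; S7 still has S5, S2, S6.
No consumer loses all prey, so no secondary extinctions occur.

0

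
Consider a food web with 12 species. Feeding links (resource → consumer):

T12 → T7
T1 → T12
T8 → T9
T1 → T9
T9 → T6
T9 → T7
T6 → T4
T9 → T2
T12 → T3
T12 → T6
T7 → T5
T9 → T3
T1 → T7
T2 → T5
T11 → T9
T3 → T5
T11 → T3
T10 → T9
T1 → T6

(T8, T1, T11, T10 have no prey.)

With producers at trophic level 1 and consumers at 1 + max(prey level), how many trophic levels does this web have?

Producers (level 1): T8, T1, T11, T10.
T1 → T12 → T6 → T4 gives T4 level 4.
No species has a prey at level 4, so no species reaches level 5.

4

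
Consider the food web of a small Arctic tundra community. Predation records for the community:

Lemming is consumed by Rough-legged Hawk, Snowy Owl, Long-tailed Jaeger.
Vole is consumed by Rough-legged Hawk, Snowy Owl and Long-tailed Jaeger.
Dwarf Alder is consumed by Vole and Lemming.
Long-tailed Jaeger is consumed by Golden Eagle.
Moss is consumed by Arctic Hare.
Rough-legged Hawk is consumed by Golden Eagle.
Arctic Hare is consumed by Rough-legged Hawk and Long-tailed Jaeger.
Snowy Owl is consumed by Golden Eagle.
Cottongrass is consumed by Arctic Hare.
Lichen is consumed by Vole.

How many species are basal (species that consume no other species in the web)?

4

Basal species (no prey listed): Moss, Lichen, Cottongrass, Dwarf Alder.
Count: 4.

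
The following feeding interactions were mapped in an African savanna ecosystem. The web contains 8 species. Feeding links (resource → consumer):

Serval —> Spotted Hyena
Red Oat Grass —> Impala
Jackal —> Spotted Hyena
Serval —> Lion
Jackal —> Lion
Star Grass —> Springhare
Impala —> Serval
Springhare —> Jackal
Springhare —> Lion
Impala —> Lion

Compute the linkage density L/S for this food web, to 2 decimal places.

There are L = 10 links among S = 8 species.
L/S = 10/8 = 1.2500 ≈ 1.25.

L/S = 1.25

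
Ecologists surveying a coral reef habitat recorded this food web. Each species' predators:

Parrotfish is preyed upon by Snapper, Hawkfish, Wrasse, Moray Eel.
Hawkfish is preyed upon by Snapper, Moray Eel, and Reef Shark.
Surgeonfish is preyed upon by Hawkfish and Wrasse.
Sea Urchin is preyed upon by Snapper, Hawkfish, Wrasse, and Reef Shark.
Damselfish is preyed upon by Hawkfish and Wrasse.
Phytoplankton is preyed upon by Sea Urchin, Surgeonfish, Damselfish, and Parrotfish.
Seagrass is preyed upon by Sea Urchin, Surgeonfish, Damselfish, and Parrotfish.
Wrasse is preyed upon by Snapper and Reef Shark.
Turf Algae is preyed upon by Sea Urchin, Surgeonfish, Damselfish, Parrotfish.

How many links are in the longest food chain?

One longest chain: Phytoplankton → Parrotfish → Hawkfish → Moray Eel.
It has 4 species and 3 links.

3 links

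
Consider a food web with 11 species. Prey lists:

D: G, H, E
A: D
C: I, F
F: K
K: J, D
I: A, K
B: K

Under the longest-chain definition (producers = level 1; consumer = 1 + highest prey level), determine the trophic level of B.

Trophic level 4

G is a producer → level 1.
D eats G (level 1); other prey at levels: H 1, E 1 → level 2.
K eats D (level 2); other prey at levels: J 1 → level 3.
B eats K → level 4.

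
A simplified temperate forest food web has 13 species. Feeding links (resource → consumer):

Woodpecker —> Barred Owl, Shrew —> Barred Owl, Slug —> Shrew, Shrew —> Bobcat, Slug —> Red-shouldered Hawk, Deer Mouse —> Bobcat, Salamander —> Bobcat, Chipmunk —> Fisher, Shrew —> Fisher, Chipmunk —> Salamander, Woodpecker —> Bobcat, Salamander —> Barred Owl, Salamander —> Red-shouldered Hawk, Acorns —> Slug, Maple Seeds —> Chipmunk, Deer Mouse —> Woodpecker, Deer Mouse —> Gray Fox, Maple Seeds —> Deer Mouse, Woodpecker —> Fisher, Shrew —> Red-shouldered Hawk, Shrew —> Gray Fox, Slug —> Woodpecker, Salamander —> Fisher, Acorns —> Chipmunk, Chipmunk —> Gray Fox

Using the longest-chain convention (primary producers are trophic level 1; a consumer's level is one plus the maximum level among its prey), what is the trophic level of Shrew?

Trophic level 3

Acorns is a producer → level 1.
Slug eats Acorns → level 2.
Shrew eats Slug → level 3.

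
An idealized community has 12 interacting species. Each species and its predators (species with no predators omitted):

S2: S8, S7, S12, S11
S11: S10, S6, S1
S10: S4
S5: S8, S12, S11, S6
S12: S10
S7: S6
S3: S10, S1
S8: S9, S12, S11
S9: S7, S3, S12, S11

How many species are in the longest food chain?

6 species

One longest chain: S2 → S8 → S9 → S3 → S10 → S4.
It has 6 species and 5 links.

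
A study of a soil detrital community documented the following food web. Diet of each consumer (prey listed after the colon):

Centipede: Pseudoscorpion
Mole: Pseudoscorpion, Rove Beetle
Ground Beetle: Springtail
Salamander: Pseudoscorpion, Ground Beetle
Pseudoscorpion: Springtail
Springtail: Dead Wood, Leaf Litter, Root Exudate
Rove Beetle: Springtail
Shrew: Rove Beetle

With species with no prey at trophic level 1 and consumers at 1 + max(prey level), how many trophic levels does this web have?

Basal resources (level 1): Dead Wood, Leaf Litter, Root Exudate.
Dead Wood → Springtail → Pseudoscorpion → Centipede gives Centipede level 4.
No species has a prey at level 4, so no species reaches level 5.

4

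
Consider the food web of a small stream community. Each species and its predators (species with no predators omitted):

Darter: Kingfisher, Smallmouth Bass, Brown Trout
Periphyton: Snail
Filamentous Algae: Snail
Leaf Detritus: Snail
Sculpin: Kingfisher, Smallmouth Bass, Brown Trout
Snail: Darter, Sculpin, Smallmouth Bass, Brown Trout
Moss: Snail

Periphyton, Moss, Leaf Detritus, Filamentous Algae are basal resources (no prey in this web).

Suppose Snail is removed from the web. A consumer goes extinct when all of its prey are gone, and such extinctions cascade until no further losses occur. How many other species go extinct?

5

Remove Snail.
Round 1: Darter (all prey gone), Sculpin (all prey gone) → extinct.
Round 2: Kingfisher (all prey gone), Smallmouth Bass (all prey gone), Brown Trout (all prey gone) → extinct.
No further losses. Total secondary extinctions: 5.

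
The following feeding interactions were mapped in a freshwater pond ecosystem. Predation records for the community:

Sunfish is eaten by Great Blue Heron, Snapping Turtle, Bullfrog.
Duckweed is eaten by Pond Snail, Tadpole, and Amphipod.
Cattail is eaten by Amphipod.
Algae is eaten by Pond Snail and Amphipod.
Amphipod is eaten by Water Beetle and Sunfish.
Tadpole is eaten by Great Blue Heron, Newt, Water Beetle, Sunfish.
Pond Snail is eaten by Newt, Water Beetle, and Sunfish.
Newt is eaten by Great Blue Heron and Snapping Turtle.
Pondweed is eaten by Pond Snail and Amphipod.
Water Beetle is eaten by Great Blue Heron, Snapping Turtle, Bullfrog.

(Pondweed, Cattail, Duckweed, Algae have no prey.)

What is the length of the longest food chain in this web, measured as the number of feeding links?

3 links

One longest chain: Pondweed → Amphipod → Water Beetle → Great Blue Heron.
It has 4 species and 3 links.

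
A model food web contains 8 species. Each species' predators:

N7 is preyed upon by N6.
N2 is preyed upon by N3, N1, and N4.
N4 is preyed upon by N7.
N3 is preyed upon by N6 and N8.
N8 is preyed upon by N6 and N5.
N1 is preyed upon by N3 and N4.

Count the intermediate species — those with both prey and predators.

5

Intermediate species (has both prey and predators): N1, N3, N4, N7, N8.
Count: 5.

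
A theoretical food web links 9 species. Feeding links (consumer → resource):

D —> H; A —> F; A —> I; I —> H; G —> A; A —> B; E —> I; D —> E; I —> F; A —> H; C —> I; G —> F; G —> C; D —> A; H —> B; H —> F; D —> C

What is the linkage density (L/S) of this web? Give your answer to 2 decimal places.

There are L = 17 links among S = 9 species.
L/S = 17/9 = 1.8889 ≈ 1.89.

L/S = 1.89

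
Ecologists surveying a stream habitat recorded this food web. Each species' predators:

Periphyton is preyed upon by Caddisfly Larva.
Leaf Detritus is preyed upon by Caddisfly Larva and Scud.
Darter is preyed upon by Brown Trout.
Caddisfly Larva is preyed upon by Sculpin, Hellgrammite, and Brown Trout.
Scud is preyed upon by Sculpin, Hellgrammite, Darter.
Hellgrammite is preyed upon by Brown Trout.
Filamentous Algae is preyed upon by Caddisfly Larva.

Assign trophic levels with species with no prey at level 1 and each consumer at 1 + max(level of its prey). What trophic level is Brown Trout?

Trophic level 4

Leaf Detritus has no prey (basal) → level 1.
Scud eats Leaf Detritus → level 2.
Hellgrammite eats Scud (level 2); other prey at levels: Caddisfly Larva 2 → level 3.
Brown Trout eats Hellgrammite (level 3); other prey at levels: Caddisfly Larva 2, Darter 3 → level 4.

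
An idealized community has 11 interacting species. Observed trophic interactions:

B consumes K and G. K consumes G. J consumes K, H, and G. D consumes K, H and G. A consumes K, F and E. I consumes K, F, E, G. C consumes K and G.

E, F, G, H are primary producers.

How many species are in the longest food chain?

3 species

One longest chain: G → K → J.
It has 3 species and 2 links.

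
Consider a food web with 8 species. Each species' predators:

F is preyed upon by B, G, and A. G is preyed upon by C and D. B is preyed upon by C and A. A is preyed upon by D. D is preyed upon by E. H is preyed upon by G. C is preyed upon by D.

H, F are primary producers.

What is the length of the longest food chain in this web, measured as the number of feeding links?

4 links

One longest chain: H → G → C → D → E.
It has 5 species and 4 links.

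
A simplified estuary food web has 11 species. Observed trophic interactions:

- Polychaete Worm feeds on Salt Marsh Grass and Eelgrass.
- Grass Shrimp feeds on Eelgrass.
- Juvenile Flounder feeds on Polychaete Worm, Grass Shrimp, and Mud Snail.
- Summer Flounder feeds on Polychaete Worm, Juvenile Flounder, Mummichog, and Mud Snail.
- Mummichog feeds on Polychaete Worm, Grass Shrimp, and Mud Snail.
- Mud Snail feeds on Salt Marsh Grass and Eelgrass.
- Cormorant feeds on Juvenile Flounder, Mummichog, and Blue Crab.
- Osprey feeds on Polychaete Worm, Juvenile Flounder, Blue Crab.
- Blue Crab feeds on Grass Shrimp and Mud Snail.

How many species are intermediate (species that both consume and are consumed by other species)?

Intermediate species (has both prey and predators): Grass Shrimp, Mud Snail, Polychaete Worm, Mummichog, Juvenile Flounder, Blue Crab.
Count: 6.

6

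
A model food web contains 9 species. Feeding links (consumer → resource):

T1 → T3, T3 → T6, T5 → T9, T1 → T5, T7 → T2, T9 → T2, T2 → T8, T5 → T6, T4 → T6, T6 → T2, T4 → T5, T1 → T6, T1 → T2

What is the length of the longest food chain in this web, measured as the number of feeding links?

4 links

One longest chain: T8 → T2 → T9 → T5 → T4.
It has 5 species and 4 links.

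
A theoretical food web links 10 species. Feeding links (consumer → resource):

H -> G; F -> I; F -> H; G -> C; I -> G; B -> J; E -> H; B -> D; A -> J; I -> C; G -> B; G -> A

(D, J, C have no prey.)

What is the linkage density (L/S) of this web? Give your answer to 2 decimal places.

L/S = 1.20

There are L = 12 links among S = 10 species.
L/S = 12/10 = 1.2000 ≈ 1.20.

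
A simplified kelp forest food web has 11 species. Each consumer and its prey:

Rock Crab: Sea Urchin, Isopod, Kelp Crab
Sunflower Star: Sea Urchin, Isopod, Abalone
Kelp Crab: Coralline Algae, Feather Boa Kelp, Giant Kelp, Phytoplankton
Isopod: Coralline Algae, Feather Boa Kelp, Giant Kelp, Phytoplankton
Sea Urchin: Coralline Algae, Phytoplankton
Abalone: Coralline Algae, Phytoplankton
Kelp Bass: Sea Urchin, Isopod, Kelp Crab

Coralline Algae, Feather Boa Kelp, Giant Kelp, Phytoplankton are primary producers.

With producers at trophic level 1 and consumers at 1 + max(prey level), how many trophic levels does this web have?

Producers (level 1): Coralline Algae, Feather Boa Kelp, Giant Kelp, Phytoplankton.
Coralline Algae → Sea Urchin → Sunflower Star gives Sunflower Star level 3.
No species has a prey at level 3, so no species reaches level 4.

3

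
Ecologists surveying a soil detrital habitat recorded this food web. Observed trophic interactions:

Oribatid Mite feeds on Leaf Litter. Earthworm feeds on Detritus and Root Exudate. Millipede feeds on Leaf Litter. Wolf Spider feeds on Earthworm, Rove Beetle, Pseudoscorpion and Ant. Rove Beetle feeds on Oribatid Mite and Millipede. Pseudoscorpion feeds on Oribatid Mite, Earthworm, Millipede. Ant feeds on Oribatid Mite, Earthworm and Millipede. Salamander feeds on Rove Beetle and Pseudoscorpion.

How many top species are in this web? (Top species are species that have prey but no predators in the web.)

Top species (has prey, but nothing eats it): Wolf Spider, Salamander.
Count: 2.

2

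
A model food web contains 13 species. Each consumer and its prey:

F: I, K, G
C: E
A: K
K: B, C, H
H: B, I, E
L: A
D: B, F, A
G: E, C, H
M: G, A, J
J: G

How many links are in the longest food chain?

4 links

One longest chain: E → C → K → A → D.
It has 5 species and 4 links.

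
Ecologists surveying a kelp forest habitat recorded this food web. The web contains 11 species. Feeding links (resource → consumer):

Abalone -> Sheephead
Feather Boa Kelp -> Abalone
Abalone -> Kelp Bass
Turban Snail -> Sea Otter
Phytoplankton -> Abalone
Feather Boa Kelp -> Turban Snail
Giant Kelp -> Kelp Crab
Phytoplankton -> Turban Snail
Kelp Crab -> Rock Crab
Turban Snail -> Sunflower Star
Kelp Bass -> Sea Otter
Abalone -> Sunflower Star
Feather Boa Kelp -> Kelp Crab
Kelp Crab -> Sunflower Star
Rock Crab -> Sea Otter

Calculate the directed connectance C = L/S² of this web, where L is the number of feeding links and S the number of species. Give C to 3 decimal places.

C = 0.124

The web has S = 11 species and L = 15 feeding links.
C = L / S² = 15 / 121 = 0.1240 ≈ 0.124.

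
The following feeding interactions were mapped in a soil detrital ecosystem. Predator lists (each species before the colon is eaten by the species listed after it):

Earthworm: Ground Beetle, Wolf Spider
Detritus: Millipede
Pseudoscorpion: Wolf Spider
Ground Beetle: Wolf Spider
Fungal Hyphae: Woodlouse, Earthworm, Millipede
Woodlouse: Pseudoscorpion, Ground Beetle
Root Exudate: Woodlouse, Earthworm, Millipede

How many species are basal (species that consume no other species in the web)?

Basal species (no prey listed): Root Exudate, Fungal Hyphae, Detritus.
Count: 3.

3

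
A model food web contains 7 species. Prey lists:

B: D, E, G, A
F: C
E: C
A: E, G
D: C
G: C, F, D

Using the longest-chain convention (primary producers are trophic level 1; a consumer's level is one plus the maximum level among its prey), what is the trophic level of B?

Trophic level 5

C is a producer → level 1.
F eats C → level 2.
G eats F (level 2); other prey at levels: C 1, D 2 → level 3.
A eats G (level 3); other prey at levels: E 2 → level 4.
B eats A (level 4); other prey at levels: D 2, E 2, G 3 → level 5.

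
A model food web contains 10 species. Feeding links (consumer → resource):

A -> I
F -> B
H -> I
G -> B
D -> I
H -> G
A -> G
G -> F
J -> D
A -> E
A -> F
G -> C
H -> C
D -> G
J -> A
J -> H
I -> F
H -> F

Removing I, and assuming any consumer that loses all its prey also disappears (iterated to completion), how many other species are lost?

0

Remove I.
Every predator of it retains at least one other prey: D still has G; H still has C, F, G; A still has E, F, G.
No consumer loses all prey, so no secondary extinctions occur.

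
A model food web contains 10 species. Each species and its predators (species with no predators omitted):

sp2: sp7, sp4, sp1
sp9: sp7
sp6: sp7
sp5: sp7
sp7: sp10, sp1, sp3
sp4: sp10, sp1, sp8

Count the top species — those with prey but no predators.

4

Top species (has prey, but nothing eats it): sp10, sp1, sp3, sp8.
Count: 4.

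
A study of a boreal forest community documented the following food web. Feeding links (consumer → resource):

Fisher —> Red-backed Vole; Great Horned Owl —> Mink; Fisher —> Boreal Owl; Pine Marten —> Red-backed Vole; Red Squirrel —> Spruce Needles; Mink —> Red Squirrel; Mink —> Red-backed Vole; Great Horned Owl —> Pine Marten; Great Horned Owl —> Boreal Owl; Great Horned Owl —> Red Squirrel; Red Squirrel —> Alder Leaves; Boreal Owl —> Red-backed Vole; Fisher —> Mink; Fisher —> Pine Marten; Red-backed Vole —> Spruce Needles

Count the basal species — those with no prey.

2

Basal species (no prey listed): Alder Leaves, Spruce Needles.
Count: 2.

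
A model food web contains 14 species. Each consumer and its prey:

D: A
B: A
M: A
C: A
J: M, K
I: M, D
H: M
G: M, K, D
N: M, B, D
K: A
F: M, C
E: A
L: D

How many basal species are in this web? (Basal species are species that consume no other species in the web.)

Basal species (no prey listed): A.
Count: 1.

1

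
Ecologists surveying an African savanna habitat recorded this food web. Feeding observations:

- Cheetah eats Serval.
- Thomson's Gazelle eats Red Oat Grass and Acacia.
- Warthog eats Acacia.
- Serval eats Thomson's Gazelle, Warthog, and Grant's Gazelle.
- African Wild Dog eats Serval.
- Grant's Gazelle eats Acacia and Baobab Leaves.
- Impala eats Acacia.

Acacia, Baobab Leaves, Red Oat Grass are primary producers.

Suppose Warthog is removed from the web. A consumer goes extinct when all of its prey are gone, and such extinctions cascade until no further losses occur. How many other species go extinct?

Remove Warthog.
Every predator of it retains at least one other prey: Serval still has Thomson's Gazelle, Grant's Gazelle.
No consumer loses all prey, so no secondary extinctions occur.

0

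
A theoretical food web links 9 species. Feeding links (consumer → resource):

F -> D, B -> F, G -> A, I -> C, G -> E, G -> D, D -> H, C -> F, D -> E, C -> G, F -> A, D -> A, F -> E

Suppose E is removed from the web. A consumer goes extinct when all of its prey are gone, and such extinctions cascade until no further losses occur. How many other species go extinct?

0

Remove E.
Every predator of it retains at least one other prey: D still has A, H; F still has A, D; G still has A, D.
No consumer loses all prey, so no secondary extinctions occur.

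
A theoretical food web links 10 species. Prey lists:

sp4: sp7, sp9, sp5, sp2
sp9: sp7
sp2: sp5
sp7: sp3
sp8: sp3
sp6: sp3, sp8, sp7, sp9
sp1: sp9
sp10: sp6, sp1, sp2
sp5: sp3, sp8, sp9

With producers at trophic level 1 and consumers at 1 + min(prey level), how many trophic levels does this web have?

4

Producers (level 1): sp3.
Following each consumer down to its lowest-level prey: sp3 → sp7 → sp9 → sp1 (levels 1 through 4).
All prey of sp1 (sp9 3) are at level 3 or above, so sp1 is at level 1 + 3 = 4.
Every consumer has at least one prey at level 3 or below, so none exceeds level 4.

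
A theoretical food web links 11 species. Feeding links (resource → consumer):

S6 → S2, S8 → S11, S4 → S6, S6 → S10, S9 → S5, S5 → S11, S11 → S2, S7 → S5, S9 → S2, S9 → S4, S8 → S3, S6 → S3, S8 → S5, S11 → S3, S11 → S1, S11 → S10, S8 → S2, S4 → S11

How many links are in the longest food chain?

One longest chain: S9 → S5 → S11 → S3.
It has 4 species and 3 links.

3 links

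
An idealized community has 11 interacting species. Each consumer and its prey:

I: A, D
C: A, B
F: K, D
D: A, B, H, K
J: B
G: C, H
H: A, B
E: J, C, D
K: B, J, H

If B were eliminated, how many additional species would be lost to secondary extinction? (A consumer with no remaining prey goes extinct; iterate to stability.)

1

Remove B.
Round 1: J (all prey gone) → extinct.
No further losses. Total secondary extinctions: 1.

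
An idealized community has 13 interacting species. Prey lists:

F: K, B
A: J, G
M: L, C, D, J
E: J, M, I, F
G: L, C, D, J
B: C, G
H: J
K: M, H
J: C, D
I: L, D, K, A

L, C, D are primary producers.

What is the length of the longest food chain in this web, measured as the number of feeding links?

5 links

One longest chain: C → J → G → A → I → E.
It has 6 species and 5 links.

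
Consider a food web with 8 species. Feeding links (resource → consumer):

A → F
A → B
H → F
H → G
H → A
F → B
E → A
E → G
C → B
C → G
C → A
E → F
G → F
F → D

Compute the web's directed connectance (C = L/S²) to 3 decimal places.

C = 0.219

The web has S = 8 species and L = 14 feeding links.
C = L / S² = 14 / 64 = 0.2188 ≈ 0.219.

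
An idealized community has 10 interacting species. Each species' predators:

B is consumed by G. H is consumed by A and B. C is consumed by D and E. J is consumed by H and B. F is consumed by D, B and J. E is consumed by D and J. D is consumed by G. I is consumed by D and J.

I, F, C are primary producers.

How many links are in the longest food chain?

One longest chain: C → E → J → H → B → G.
It has 6 species and 5 links.

5 links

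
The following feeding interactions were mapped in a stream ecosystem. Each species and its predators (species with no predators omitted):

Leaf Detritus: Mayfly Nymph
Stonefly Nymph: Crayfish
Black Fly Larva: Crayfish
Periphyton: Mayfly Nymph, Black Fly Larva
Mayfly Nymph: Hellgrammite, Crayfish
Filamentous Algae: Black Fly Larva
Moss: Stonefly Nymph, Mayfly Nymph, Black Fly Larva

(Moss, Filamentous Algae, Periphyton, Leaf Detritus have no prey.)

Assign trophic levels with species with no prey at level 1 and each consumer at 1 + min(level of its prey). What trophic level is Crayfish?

Moss has no prey (basal) → level 1.
Stonefly Nymph eats Moss → level 2.
Crayfish eats Stonefly Nymph → level 3.
No prey of Crayfish is below level 2, so 3 is the minimum.

Trophic level 3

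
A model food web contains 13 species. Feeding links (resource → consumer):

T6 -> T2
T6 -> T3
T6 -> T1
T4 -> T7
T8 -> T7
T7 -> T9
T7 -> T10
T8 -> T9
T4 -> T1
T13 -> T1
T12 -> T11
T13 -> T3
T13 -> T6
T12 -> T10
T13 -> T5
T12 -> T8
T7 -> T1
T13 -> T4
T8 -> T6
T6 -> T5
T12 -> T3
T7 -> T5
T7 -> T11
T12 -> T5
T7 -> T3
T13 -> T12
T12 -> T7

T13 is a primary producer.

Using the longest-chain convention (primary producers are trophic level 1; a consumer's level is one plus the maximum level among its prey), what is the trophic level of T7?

Trophic level 4

T13 is a producer → level 1.
T12 eats T13 → level 2.
T8 eats T12 → level 3.
T7 eats T8 (level 3); other prey at levels: T4 2, T12 2 → level 4.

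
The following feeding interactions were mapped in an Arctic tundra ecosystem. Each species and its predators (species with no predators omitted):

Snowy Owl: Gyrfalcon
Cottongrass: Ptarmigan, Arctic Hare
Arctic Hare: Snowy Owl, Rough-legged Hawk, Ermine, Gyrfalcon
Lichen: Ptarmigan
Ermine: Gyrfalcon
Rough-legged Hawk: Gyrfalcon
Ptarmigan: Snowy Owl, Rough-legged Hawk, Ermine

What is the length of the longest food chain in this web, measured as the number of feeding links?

3 links

One longest chain: Lichen → Ptarmigan → Snowy Owl → Gyrfalcon.
It has 4 species and 3 links.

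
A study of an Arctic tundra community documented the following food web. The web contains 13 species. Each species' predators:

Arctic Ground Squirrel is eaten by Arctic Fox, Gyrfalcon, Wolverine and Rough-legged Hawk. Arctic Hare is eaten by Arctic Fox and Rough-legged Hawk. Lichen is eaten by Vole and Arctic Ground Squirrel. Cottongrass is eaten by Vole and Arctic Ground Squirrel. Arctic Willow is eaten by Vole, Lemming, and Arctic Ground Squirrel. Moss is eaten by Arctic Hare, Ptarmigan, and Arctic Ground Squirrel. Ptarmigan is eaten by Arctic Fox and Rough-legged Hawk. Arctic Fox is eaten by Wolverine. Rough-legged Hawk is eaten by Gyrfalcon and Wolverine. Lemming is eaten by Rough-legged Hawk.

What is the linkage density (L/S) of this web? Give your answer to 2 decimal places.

There are L = 22 links among S = 13 species.
L/S = 22/13 = 1.6923 ≈ 1.69.

L/S = 1.69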